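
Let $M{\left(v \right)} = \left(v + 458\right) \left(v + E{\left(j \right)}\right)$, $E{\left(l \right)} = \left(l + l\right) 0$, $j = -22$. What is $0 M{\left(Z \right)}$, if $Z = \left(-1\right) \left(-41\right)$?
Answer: $0$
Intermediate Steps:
$E{\left(l \right)} = 0$ ($E{\left(l \right)} = 2 l 0 = 0$)
$Z = 41$
$M{\left(v \right)} = v \left(458 + v\right)$ ($M{\left(v \right)} = \left(v + 458\right) \left(v + 0\right) = \left(458 + v\right) v = v \left(458 + v\right)$)
$0 M{\left(Z \right)} = 0 \cdot 41 \left(458 + 41\right) = 0 \cdot 41 \cdot 499 = 0 \cdot 20459 = 0$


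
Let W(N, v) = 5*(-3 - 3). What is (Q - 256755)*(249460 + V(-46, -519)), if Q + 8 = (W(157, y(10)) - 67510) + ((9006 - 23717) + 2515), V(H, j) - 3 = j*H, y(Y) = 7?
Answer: -91977627163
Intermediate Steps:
V(H, j) = 3 + H*j (V(H, j) = 3 + j*H = 3 + H*j)
W(N, v) = -30 (W(N, v) = 5*(-6) = -30)
Q = -79744 (Q = -8 + ((-30 - 67510) + ((9006 - 23717) + 2515)) = -8 + (-67540 + (-14711 + 2515)) = -8 + (-67540 - 12196) = -8 - 79736 = -79744)
(Q - 256755)*(249460 + V(-46, -519)) = (-79744 - 256755)*(249460 + (3 - 46*(-519))) = -336499*(249460 + (3 + 23874)) = -336499*(249460 + 23877) = -336499*273337 = -91977627163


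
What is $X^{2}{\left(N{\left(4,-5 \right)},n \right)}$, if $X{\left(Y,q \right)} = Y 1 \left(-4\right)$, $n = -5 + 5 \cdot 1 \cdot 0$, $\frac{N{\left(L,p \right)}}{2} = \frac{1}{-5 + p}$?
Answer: $\frac{16}{25} \approx 0.64$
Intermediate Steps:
$N{\left(L,p \right)} = \frac{2}{-5 + p}$
$n = -5$ ($n = -5 + 5 \cdot 0 = -5 + 0 = -5$)
$X{\left(Y,q \right)} = - 4 Y$ ($X{\left(Y,q \right)} = Y \left(-4\right) = - 4 Y$)
$X^{2}{\left(N{\left(4,-5 \right)},n \right)} = \left(- 4 \frac{2}{-5 - 5}\right)^{2} = \left(- 4 \frac{2}{-10}\right)^{2} = \left(- 4 \cdot 2 \left(- \frac{1}{10}\right)\right)^{2} = \left(\left(-4\right) \left(- \frac{1}{5}\right)\right)^{2} = \left(\frac{4}{5}\right)^{2} = \frac{16}{25}$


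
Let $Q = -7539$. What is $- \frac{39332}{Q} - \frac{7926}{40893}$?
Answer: $\frac{516216454}{102764109} \approx 5.0233$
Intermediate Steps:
$- \frac{39332}{Q} - \frac{7926}{40893} = - \frac{39332}{-7539} - \frac{7926}{40893} = \left(-39332\right) \left(- \frac{1}{7539}\right) - \frac{2642}{13631} = \frac{39332}{7539} - \frac{2642}{13631} = \frac{516216454}{102764109}$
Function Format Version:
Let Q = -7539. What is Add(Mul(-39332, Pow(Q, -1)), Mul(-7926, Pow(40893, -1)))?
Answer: Rational(516216454, 102764109) ≈ 5.0233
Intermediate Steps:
Add(Mul(-39332, Pow(Q, -1)), Mul(-7926, Pow(40893, -1))) = Add(Mul(-39332, Pow(-7539, -1)), Mul(-7926, Pow(40893, -1))) = Add(Mul(-39332, Rational(-1, 7539)), Mul(-7926, Rational(1, 40893))) = Add(Rational(39332, 7539), Rational(-2642, 13631)) = Rational(516216454, 102764109)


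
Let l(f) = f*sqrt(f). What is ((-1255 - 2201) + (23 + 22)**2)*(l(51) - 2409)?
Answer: 3447279 - 72981*sqrt(51) ≈ 2.9261e+6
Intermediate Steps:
l(f) = f**(3/2)
((-1255 - 2201) + (23 + 22)**2)*(l(51) - 2409) = ((-1255 - 2201) + (23 + 22)**2)*(51**(3/2) - 2409) = (-3456 + 45**2)*(51*sqrt(51) - 2409) = (-3456 + 2025)*(-2409 + 51*sqrt(51)) = -1431*(-2409 + 51*sqrt(51)) = 3447279 - 72981*sqrt(51)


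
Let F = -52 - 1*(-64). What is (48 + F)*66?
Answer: 3960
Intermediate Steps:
F = 12 (F = -52 + 64 = 12)
(48 + F)*66 = (48 + 12)*66 = 60*66 = 3960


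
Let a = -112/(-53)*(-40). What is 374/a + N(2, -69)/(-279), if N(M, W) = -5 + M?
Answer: -919483/208320 ≈ -4.4138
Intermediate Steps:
a = -4480/53 (a = -112*(-1/53)*(-40) = (112/53)*(-40) = -4480/53 ≈ -84.528)
374/a + N(2, -69)/(-279) = 374/(-4480/53) + (-5 + 2)/(-279) = 374*(-53/4480) - 3*(-1/279) = -9911/2240 + 1/93 = -919483/208320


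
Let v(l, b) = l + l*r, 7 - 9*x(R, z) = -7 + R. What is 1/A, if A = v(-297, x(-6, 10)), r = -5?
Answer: 1/1188 ≈ 0.00084175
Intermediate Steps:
x(R, z) = 14/9 - R/9 (x(R, z) = 7/9 - (-7 + R)/9 = 7/9 + (7/9 - R/9) = 14/9 - R/9)
v(l, b) = -4*l (v(l, b) = l + l*(-5) = l - 5*l = -4*l)
A = 1188 (A = -4*(-297) = 1188)
1/A = 1/1188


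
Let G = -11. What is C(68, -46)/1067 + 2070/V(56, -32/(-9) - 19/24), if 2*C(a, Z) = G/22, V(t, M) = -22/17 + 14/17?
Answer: -9386933/2134 ≈ -4398.8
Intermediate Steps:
V(t, M) = -8/17 (V(t, M) = -22*1/17 + 14*(1/17) = -22/17 + 14/17 = -8/17)
C(a, Z) = -1/4 (C(a, Z) = (-11/22)/2 = (-11*1/22)/2 = (1/2)*(-1/2) = -1/4)
C(68, -46)/1067 + 2070/V(56, -32/(-9) - 19/24) = -1/4/1067 + 2070/(-8/17) = -1/4*1/1067 + 2070*(-17/8) = -1/4268 - 17595/4 = -9386933/2134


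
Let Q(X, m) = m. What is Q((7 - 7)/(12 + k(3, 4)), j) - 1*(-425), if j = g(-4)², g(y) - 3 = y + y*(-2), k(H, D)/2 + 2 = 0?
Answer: 474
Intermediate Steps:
k(H, D) = -4 (k(H, D) = -4 + 2*0 = -4 + 0 = -4)
g(y) = 3 - y (g(y) = 3 + (y + y*(-2)) = 3 + (y - 2*y) = 3 - y)
j = 49 (j = (3 - 1*(-4))² = (3 + 4)² = 7² = 49)
Q((7 - 7)/(12 + k(3, 4)), j) - 1*(-425) = 49 - 1*(-425) = 49 + 425 = 474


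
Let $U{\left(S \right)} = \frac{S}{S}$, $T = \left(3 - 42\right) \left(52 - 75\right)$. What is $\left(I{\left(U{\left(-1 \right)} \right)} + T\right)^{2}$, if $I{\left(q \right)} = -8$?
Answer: $790321$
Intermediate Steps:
$T = 897$ ($T = \left(-39\right) \left(-23\right) = 897$)
$U{\left(S \right)} = 1$
$\left(I{\left(U{\left(-1 \right)} \right)} + T\right)^{2} = \left(-8 + 897\right)^{2} = 889^{2} = 790321$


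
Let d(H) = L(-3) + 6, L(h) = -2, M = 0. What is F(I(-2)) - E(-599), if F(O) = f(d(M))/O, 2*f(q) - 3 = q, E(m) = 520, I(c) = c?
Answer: -2087/4 ≈ -521.75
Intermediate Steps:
d(H) = 4 (d(H) = -2 + 6 = 4)
f(q) = 3/2 + q/2
F(O) = 7/(2*O) (F(O) = (3/2 + (½)*4)/O = (3/2 + 2)/O = 7/(2*O))
F(I(-2)) - E(-599) = (7/2)/(-2) - 1*520 = (7/2)*(-½) - 520 = -7/4 - 520 = -2087/4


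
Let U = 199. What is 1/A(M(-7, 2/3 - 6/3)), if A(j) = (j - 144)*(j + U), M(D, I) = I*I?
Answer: -81/2312960 ≈ -3.5020e-5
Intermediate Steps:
M(D, I) = I²
A(j) = (-144 + j)*(199 + j) (A(j) = (j - 144)*(j + 199) = (-144 + j)*(199 + j))
1/A(M(-7, 2/3 - 6/3)) = 1/(-28656 + ((2/3 - 6/3)²)² + 55*(2/3 - 6/3)²) = 1/(-28656 + ((2*(⅓) - 6*⅓)²)² + 55*(2*(⅓) - 6*⅓)²) = 1/(-28656 + ((⅔ - 2)²)² + 55*(⅔ - 2)²) = 1/(-28656 + ((-4/3)²)² + 55*(-4/3)²) = 1/(-28656 + (16/9)² + 55*(16/9)) = 1/(-28656 + 256/81 + 880/9) = 1/(-2312960/81) = -81/2312960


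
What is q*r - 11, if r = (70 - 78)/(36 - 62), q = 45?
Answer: 37/13 ≈ 2.8462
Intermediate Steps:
r = 4/13 (r = -8/(-26) = -8*(-1/26) = 4/13 ≈ 0.30769)
q*r - 11 = 45*(4/13) - 11 = 180/13 - 11 = 37/13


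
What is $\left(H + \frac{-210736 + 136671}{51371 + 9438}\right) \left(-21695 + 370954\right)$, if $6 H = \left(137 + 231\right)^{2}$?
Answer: $\frac{1437995982431567}{182427} \approx 7.8826 \cdot 10^{9}$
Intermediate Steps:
$H = \frac{67712}{3}$ ($H = \frac{\left(137 + 231\right)^{2}}{6} = \frac{368^{2}}{6} = \frac{1}{6} \cdot 135424 = \frac{67712}{3} \approx 22571.0$)
$\left(H + \frac{-210736 + 136671}{51371 + 9438}\right) \left(-21695 + 370954\right) = \left(\frac{67712}{3} + \frac{-210736 + 136671}{51371 + 9438}\right) \left(-21695 + 370954\right) = \left(\frac{67712}{3} - \frac{74065}{60809}\right) 349259 = \frac{4117276813}{182427} \cdot 349259 = \frac{1437995982431567}{182427}$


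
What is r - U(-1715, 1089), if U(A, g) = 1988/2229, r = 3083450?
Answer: 6873008062/2229 ≈ 3.0834e+6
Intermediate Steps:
U(A, g) = 1988/2229 (U(A, g) = 1988*(1/2229) = 1988/2229)
r - U(-1715, 1089) = 3083450 - 1*1988/2229 = 3083450 - 1988/2229 = 6873008062/2229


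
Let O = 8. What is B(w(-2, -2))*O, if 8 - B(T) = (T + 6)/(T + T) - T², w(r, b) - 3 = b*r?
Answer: 3140/7 ≈ 448.57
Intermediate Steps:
w(r, b) = 3 + b*r
B(T) = 8 + T² - (6 + T)/(2*T) (B(T) = 8 - ((T + 6)/(T + T) - T²) = 8 - ((6 + T)/((2*T)) - T²) = 8 - ((6 + T)*(1/(2*T)) - T²) = 8 - ((6 + T)/(2*T) - T²) = 8 - (-T² + (6 + T)/(2*T)) = 8 + (T² - (6 + T)/(2*T)) = 8 + T² - (6 + T)/(2*T))
B(w(-2, -2))*O = (15/2 + (3 - 2*(-2))² - 3/(3 - 2*(-2)))*8 = (15/2 + (3 + 4)² - 3/(3 + 4))*8 = (15/2 + 7² - 3/7)*8 = (15/2 + 49 - 3*⅐)*8 = (15/2 + 49 - 3/7)*8 = (785/14)*8 = 3140/7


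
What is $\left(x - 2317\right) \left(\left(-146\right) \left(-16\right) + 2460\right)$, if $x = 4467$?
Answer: $10311400$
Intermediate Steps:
$\left(x - 2317\right) \left(\left(-146\right) \left(-16\right) + 2460\right) = \left(4467 - 2317\right) \left(\left(-146\right) \left(-16\right) + 2460\right) = 2150 \left(2336 + 2460\right) = 2150 \cdot 4796 = 10311400$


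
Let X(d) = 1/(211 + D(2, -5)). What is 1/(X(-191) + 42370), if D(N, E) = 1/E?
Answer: 1054/44657985 ≈ 2.3602e-5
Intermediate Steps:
X(d) = 5/1054 (X(d) = 1/(211 + 1/(-5)) = 1/(211 - ⅕) = 1/(1054/5) = 5/1054)
1/(X(-191) + 42370) = 1/(5/1054 + 42370) = 1/(44657985/1054) = 1054/44657985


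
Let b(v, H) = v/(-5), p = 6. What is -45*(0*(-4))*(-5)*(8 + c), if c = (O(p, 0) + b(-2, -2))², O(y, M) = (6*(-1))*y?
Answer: 0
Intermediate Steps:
b(v, H) = -v/5 (b(v, H) = v*(-⅕) = -v/5)
O(y, M) = -6*y
c = 31684/25 (c = (-6*6 - ⅕*(-2))² = (-36 + ⅖)² = (-178/5)² = 31684/25 ≈ 1267.4)
-45*(0*(-4))*(-5)*(8 + c) = -45*(0*(-4))*(-5)*(8 + 31684/25) = -45*0*(-5)*31884/25 = -0*31884/25 = -45*0 = 0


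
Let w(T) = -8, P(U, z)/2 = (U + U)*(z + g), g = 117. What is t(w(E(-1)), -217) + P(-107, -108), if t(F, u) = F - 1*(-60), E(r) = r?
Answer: -3800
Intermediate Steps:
P(U, z) = 4*U*(117 + z) (P(U, z) = 2*((U + U)*(z + 117)) = 2*((2*U)*(117 + z)) = 2*(2*U*(117 + z)) = 4*U*(117 + z))
t(F, u) = 60 + F (t(F, u) = F + 60 = 60 + F)
t(w(E(-1)), -217) + P(-107, -108) = (60 - 8) + 4*(-107)*(117 - 108) = 52 + 4*(-107)*9 = 52 - 3852 = -3800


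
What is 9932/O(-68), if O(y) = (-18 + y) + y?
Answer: -4966/77 ≈ -64.494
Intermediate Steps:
O(y) = -18 + 2*y
9932/O(-68) = 9932/(-18 + 2*(-68)) = 9932/(-18 - 136) = 9932/(-154) = 9932*(-1/154) = -4966/77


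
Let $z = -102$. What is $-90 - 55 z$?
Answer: $5520$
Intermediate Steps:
$-90 - 55 z = -90 - -5610 = -90 + 5610 = 5520$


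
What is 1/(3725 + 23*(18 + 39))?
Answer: 1/5036 ≈ 0.00019857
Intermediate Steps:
1/(3725 + 23*(18 + 39)) = 1/(3725 + 23*57) = 1/(3725 + 1311) = 1/5036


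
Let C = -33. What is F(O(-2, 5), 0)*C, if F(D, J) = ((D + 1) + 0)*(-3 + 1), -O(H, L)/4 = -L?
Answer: 1386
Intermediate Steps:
O(H, L) = 4*L (O(H, L) = -(-4)*L = 4*L)
F(D, J) = -2 - 2*D (F(D, J) = ((1 + D) + 0)*(-2) = (1 + D)*(-2) = -2 - 2*D)
F(O(-2, 5), 0)*C = (-2 - 8*5)*(-33) = (-2 - 2*20)*(-33) = (-2 - 40)*(-33) = -42*(-33) = 1386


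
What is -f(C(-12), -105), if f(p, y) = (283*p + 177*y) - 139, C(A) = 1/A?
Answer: 224971/12 ≈ 18748.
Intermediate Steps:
f(p, y) = -139 + 177*y + 283*p (f(p, y) = (177*y + 283*p) - 139 = -139 + 177*y + 283*p)
-f(C(-12), -105) = -(-139 + 177*(-105) + 283/(-12)) = -(-139 - 18585 + 283*(-1/12)) = -(-139 - 18585 - 283/12) = -1*(-224971/12) = 224971/12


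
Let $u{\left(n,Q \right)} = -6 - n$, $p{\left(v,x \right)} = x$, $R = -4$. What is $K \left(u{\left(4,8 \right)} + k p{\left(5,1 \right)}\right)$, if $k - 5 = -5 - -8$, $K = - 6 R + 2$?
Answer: $-52$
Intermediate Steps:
$K = 26$ ($K = \left(-6\right) \left(-4\right) + 2 = 24 + 2 = 26$)
$k = 8$ ($k = 5 - -3 = 5 + \left(-5 + 8\right) = 5 + 3 = 8$)
$K \left(u{\left(4,8 \right)} + k p{\left(5,1 \right)}\right) = 26 \left(\left(-6 - 4\right) + 8 \cdot 1\right) = 26 \left(\left(-6 - 4\right) + 8\right) = 26 \left(-10 + 8\right) = 26 \left(-2\right) = -52$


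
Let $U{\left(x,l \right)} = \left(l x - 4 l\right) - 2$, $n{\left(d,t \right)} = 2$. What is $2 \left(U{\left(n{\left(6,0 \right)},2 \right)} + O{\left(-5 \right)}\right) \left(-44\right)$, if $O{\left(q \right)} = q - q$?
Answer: $528$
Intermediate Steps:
$O{\left(q \right)} = 0$
$U{\left(x,l \right)} = -2 - 4 l + l x$ ($U{\left(x,l \right)} = \left(- 4 l + l x\right) - 2 = -2 - 4 l + l x$)
$2 \left(U{\left(n{\left(6,0 \right)},2 \right)} + O{\left(-5 \right)}\right) \left(-44\right) = 2 \left(\left(-2 - 8 + 2 \cdot 2\right) + 0\right) \left(-44\right) = 2 \left(\left(-2 - 8 + 4\right) + 0\right) \left(-44\right) = 2 \left(-6 + 0\right) \left(-44\right) = 2 \left(-6\right) \left(-44\right) = \left(-12\right) \left(-44\right) = 528$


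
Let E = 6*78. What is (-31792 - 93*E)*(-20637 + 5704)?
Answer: 1124693828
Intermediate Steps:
E = 468
(-31792 - 93*E)*(-20637 + 5704) = (-31792 - 93*468)*(-20637 + 5704) = (-31792 - 43524)*(-14933) = -75316*(-14933) = 1124693828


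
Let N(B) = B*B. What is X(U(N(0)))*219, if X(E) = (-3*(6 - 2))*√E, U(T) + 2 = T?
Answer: -2628*I*√2 ≈ -3716.6*I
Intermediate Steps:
N(B) = B²
U(T) = -2 + T
X(E) = -12*√E (X(E) = (-3*4)*√E = -12*√E)
X(U(N(0)))*219 = -12*√(-2 + 0²)*219 = -12*√(-2 + 0)*219 = -12*I*√2*219 = -2628*I*√2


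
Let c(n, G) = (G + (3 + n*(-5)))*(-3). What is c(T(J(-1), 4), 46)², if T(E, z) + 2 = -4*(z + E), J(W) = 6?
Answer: 603729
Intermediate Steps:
T(E, z) = -2 - 4*E - 4*z (T(E, z) = -2 - 4*(z + E) = -2 - 4*(E + z) = -2 + (-4*E - 4*z) = -2 - 4*E - 4*z)
c(n, G) = -9 - 3*G + 15*n (c(n, G) = (G + (3 - 5*n))*(-3) = (3 + G - 5*n)*(-3) = -9 - 3*G + 15*n)
c(T(J(-1), 4), 46)² = (-9 - 3*46 + 15*(-2 - 4*6 - 4*4))² = (-9 - 138 + 15*(-2 - 24 - 16))² = (-9 - 138 + 15*(-42))² = (-9 - 138 - 630)² = (-777)² = 603729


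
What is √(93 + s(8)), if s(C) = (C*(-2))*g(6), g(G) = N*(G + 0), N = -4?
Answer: 3*√53 ≈ 21.840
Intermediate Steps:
g(G) = -4*G (g(G) = -4*(G + 0) = -4*G)
s(C) = 48*C (s(C) = (C*(-2))*(-4*6) = -2*C*(-24) = 48*C)
√(93 + s(8)) = √(93 + 48*8) = √(93 + 384) = √477 = 3*√53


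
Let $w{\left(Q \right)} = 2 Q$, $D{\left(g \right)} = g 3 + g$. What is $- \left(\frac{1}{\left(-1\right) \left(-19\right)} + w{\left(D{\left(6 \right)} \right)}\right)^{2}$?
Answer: $- \frac{833569}{361} \approx -2309.1$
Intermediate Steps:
$D{\left(g \right)} = 4 g$ ($D{\left(g \right)} = 3 g + g = 4 g$)
$- \left(\frac{1}{\left(-1\right) \left(-19\right)} + w{\left(D{\left(6 \right)} \right)}\right)^{2} = - \left(\frac{1}{\left(-1\right) \left(-19\right)} + 2 \cdot 4 \cdot 6\right)^{2} = - \left(\frac{1}{19} + 2 \cdot 24\right)^{2} = - \left(\frac{1}{19} + 48\right)^{2} = - \left(\frac{913}{19}\right)^{2} = \left(-1\right) \frac{833569}{361} = - \frac{833569}{361}$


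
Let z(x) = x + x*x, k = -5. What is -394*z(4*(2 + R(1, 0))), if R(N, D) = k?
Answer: -52008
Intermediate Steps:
R(N, D) = -5
z(x) = x + x²
-394*z(4*(2 + R(1, 0))) = -394*4*(2 - 5)*(1 + 4*(2 - 5)) = -394*4*(-3)*(1 + 4*(-3)) = -(-4728)*(1 - 12) = -(-4728)*(-11) = -394*132 = -52008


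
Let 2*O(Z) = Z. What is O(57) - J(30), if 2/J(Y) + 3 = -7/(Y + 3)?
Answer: 3087/106 ≈ 29.123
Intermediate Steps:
O(Z) = Z/2
J(Y) = 2/(-3 - 7/(3 + Y)) (J(Y) = 2/(-3 - 7/(Y + 3)) = 2/(-3 - 7/(3 + Y)))
O(57) - J(30) = (½)*57 - 2*(-3 - 1*30)/(16 + 3*30) = 57/2 - 2*(-3 - 30)/(16 + 90) = 57/2 - 2*(-33)/106 = 57/2 - 1*(-33/53) = 57/2 + 33/53 = 3087/106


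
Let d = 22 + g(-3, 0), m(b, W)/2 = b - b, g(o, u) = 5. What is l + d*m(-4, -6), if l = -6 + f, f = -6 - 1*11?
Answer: -23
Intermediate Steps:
f = -17 (f = -6 - 11 = -17)
m(b, W) = 0 (m(b, W) = 2*(b - b) = 2*0 = 0)
l = -23 (l = -6 - 17 = -23)
d = 27 (d = 22 + 5 = 27)
l + d*m(-4, -6) = -23 + 27*0 = -23 + 0 = -23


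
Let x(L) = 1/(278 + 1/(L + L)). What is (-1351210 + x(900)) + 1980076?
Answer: 314685177066/500401 ≈ 6.2887e+5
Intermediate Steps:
x(L) = 1/(278 + 1/(2*L))
(-1351210 + x(900)) + 1980076 = (-1351210 + 2*900/(1 + 556*900)) + 1980076 = (-1351210 + 2*900/(1 + 500400)) + 1980076 = (-1351210 + 2*900/500401) + 1980076 = (-1351210 + 2*900*(1/500401)) + 1980076 = (-1351210 + 1800/500401) + 1980076 = -676146833410/500401 + 1980076 = 314685177066/500401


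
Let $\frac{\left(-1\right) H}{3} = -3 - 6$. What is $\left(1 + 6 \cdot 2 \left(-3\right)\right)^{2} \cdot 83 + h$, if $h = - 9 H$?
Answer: $101432$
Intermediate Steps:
$H = 27$ ($H = - 3 \left(-3 - 6\right) = \left(-3\right) \left(-9\right) = 27$)
$h = -243$ ($h = \left(-9\right) 27 = -243$)
$\left(1 + 6 \cdot 2 \left(-3\right)\right)^{2} \cdot 83 + h = \left(1 + 6 \cdot 2 \left(-3\right)\right)^{2} \cdot 83 - 243 = \left(1 + 12 \left(-3\right)\right)^{2} \cdot 83 - 243 = \left(1 - 36\right)^{2} \cdot 83 - 243 = \left(-35\right)^{2} \cdot 83 - 243 = 1225 \cdot 83 - 243 = 101675 - 243 = 101432$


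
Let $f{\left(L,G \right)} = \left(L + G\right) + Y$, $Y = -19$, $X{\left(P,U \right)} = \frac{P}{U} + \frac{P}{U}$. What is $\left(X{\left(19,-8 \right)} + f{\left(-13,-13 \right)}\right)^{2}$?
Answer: $\frac{39601}{16} \approx 2475.1$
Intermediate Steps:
$X{\left(P,U \right)} = \frac{2 P}{U}$
$f{\left(L,G \right)} = -19 + G + L$ ($f{\left(L,G \right)} = \left(L + G\right) - 19 = \left(G + L\right) - 19 = -19 + G + L$)
$\left(X{\left(19,-8 \right)} + f{\left(-13,-13 \right)}\right)^{2} = \left(2 \cdot 19 \frac{1}{-8} - 45\right)^{2} = \left(2 \cdot 19 \left(- \frac{1}{8}\right) - 45\right)^{2} = \left(- \frac{19}{4} - 45\right)^{2} = \left(- \frac{199}{4}\right)^{2} = \frac{39601}{16}$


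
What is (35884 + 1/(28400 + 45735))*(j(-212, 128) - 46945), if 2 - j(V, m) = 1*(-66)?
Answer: -124705024005057/74135 ≈ -1.6821e+9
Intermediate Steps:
j(V, m) = 68 (j(V, m) = 2 - (-66) = 2 - 1*(-66) = 2 + 66 = 68)
(35884 + 1/(28400 + 45735))*(j(-212, 128) - 46945) = (35884 + 1/(28400 + 45735))*(68 - 46945) = (35884 + 1/74135)*(-46877) = (2660260341/74135)*(-46877) = -124705024005057/74135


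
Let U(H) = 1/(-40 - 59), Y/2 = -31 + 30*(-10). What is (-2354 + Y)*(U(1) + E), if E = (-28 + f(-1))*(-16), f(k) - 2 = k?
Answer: -128985272/99 ≈ -1.3029e+6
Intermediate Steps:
f(k) = 2 + k
Y = -662 (Y = 2*(-31 + 30*(-10)) = 2*(-31 - 300) = 2*(-331) = -662)
U(H) = -1/99 (U(H) = 1/(-99) = -1/99)
E = 432 (E = (-28 + (2 - 1))*(-16) = (-28 + 1)*(-16) = -27*(-16) = 432)
(-2354 + Y)*(U(1) + E) = (-2354 - 662)*(-1/99 + 432) = -3016*42767/99 = -128985272/99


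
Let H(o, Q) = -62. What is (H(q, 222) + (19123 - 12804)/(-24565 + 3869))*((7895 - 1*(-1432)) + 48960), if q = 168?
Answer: -75159396177/20696 ≈ -3.6316e+6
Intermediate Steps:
(H(q, 222) + (19123 - 12804)/(-24565 + 3869))*((7895 - 1*(-1432)) + 48960) = (-62 + (19123 - 12804)/(-24565 + 3869))*((7895 - 1*(-1432)) + 48960) = (-62 + 6319/(-20696))*((7895 + 1432) + 48960) = (-62 + 6319*(-1/20696))*(9327 + 48960) = (-62 - 6319/20696)*58287 = -1289471/20696*58287 = -75159396177/20696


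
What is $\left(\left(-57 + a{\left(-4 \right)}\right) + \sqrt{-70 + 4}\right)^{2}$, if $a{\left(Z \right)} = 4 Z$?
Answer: $\left(73 - i \sqrt{66}\right)^{2} \approx 5263.0 - 1186.1 i$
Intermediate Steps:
$\left(\left(-57 + a{\left(-4 \right)}\right) + \sqrt{-70 + 4}\right)^{2} = \left(\left(-57 + 4 \left(-4\right)\right) + \sqrt{-70 + 4}\right)^{2} = \left(\left(-57 - 16\right) + \sqrt{-66}\right)^{2} = \left(-73 + i \sqrt{66}\right)^{2}$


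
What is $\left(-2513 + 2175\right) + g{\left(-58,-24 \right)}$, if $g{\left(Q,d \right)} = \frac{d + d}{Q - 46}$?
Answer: $- \frac{4388}{13} \approx -337.54$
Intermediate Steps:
$g{\left(Q,d \right)} = \frac{2 d}{-46 + Q}$
$\left(-2513 + 2175\right) + g{\left(-58,-24 \right)} = \left(-2513 + 2175\right) + 2 \left(-24\right) \frac{1}{-46 - 58} = -338 + 2 \left(-24\right) \frac{1}{-104} = -338 + 2 \left(-24\right) \left(- \frac{1}{104}\right) = -338 + \frac{6}{13} = - \frac{4388}{13}$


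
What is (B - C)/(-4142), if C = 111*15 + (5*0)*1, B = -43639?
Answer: 22652/2071 ≈ 10.938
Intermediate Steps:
C = 1665 (C = 1665 + 0*1 = 1665 + 0 = 1665)
(B - C)/(-4142) = (-43639 - 1*1665)/(-4142) = (-43639 - 1665)*(-1/4142) = -45304*(-1/4142) = 22652/2071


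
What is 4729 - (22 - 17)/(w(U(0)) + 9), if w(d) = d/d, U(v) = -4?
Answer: 9457/2 ≈ 4728.5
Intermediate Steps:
w(d) = 1
4729 - (22 - 17)/(w(U(0)) + 9) = 4729 - (22 - 17)/(1 + 9) = 4729 - 5/10 = 4729 - 1*1/2 = 4729 - 1/2 = 9457/2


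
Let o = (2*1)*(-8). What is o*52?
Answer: -832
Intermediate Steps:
o = -16 (o = 2*(-8) = -16)
o*52 = -16*52 = -832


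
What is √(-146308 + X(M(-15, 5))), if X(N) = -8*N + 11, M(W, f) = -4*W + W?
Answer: 7*I*√2993 ≈ 382.96*I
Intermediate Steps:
M(W, f) = -3*W
X(N) = 11 - 8*N
√(-146308 + X(M(-15, 5))) = √(-146308 + (11 - (-24)*(-15))) = √(-146308 + (11 - 8*45)) = √(-146308 + (11 - 360)) = √(-146308 - 349) = √(-146657) = 7*I*√2993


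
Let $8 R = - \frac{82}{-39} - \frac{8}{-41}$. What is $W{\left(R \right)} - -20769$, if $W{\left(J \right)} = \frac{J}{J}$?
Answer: $20770$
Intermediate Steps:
$R = \frac{1837}{6396}$ ($R = \frac{- \frac{82}{-39} - \frac{8}{-41}}{8} = \frac{\left(-82\right) \left(- \frac{1}{39}\right) - - \frac{8}{41}}{8} = \frac{\frac{82}{39} + \frac{8}{41}}{8} = \frac{1}{8} \cdot \frac{3674}{1599} = \frac{1837}{6396} \approx 0.28721$)
$W{\left(J \right)} = 1$
$W{\left(R \right)} - -20769 = 1 - -20769 = 1 + 20769 = 20770$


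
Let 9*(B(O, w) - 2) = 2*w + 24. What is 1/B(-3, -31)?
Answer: -9/20 ≈ -0.45000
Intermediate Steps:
B(O, w) = 14/3 + 2*w/9 (B(O, w) = 2 + (2*w + 24)/9 = 2 + (24 + 2*w)/9 = 2 + (8/3 + 2*w/9) = 14/3 + 2*w/9)
1/B(-3, -31) = 1/(14/3 + (2/9)*(-31)) = 1/(14/3 - 62/9) = 1/(-20/9) = -9/20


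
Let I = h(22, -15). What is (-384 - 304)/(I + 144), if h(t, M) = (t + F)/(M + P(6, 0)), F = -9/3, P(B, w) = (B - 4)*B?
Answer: -2064/413 ≈ -4.9976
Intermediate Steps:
P(B, w) = B*(-4 + B) (P(B, w) = (-4 + B)*B = B*(-4 + B))
F = -3 (F = -9*1/3 = -3)
h(t, M) = (-3 + t)/(12 + M) (h(t, M) = (t - 3)/(M + 6*(-4 + 6)) = (-3 + t)/(M + 6*2) = (-3 + t)/(M + 12) = (-3 + t)/(12 + M))
I = -19/3 (I = (-3 + 22)/(12 - 15) = 19/(-3) = -1/3*19 = -19/3 ≈ -6.3333)
(-384 - 304)/(I + 144) = (-384 - 304)/(-19/3 + 144) = -688/413/3 = -688*3/413 = -2064/413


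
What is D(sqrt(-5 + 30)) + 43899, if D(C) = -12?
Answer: 43887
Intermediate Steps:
D(sqrt(-5 + 30)) + 43899 = -12 + 43899 = 43887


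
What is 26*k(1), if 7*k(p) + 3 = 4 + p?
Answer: 52/7 ≈ 7.4286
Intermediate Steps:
k(p) = ⅐ + p/7 (k(p) = -3/7 + (4 + p)/7 = -3/7 + (4/7 + p/7) = ⅐ + p/7)
26*k(1) = 26*(⅐ + (⅐)*1) = 26*(⅐ + ⅐) = 26*(2/7) = 52/7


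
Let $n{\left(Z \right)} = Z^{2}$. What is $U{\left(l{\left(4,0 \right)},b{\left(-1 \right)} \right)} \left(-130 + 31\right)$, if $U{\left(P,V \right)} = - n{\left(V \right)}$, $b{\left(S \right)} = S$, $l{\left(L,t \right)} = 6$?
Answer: $99$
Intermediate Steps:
$U{\left(P,V \right)} = - V^{2}$
$U{\left(l{\left(4,0 \right)},b{\left(-1 \right)} \right)} \left(-130 + 31\right) = - \left(-1\right)^{2} \left(-130 + 31\right) = \left(-1\right) 1 \left(-99\right) = \left(-1\right) \left(-99\right) = 99$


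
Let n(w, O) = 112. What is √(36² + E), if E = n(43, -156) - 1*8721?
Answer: I*√7313 ≈ 85.516*I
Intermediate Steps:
E = -8609 (E = 112 - 1*8721 = 112 - 8721 = -8609)
√(36² + E) = √(36² - 8609) = √(1296 - 8609) = √(-7313) = I*√7313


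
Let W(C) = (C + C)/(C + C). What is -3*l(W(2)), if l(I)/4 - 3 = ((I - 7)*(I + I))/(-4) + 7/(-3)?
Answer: -44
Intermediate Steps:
W(C) = 1 (W(C) = (2*C)/((2*C)) = (2*C)*(1/(2*C)) = 1)
l(I) = 8/3 - 2*I*(-7 + I) (l(I) = 12 + 4*(((I - 7)*(I + I))/(-4) + 7/(-3)) = 12 + 4*(((-7 + I)*(2*I))*(-1/4) + 7*(-1/3)) = 12 + 4*((2*I*(-7 + I))*(-1/4) - 7/3) = 12 + 4*(-I*(-7 + I)/2 - 7/3) = 12 + 4*(-7/3 - I*(-7 + I)/2) = 12 + (-28/3 - 2*I*(-7 + I)) = 8/3 - 2*I*(-7 + I))
-3*l(W(2)) = -3*(8/3 - 2*1**2 + 14*1) = -3*(8/3 - 2*1 + 14) = -3*(8/3 - 2 + 14) = -3*44/3 = -44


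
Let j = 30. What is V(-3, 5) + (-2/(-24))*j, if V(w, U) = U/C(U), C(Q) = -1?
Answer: -5/2 ≈ -2.5000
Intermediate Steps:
V(w, U) = -U (V(w, U) = U/(-1) = U*(-1) = -U)
V(-3, 5) + (-2/(-24))*j = -1*5 - 2/(-24)*30 = -5 - 2*(-1/24)*30 = -5 + (1/12)*30 = -5 + 5/2 = -5/2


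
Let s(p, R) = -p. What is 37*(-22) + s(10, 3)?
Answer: -824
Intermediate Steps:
37*(-22) + s(10, 3) = 37*(-22) - 1*10 = -814 - 10 = -824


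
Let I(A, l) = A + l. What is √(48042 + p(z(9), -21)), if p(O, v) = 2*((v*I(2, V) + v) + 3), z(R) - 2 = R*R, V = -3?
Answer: 4*√3003 ≈ 219.20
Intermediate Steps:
z(R) = 2 + R² (z(R) = 2 + R*R = 2 + R²)
p(O, v) = 6 (p(O, v) = 2*((v*(2 - 3) + v) + 3) = 2*((v*(-1) + v) + 3) = 2*((-v + v) + 3) = 2*(0 + 3) = 2*3 = 6)
√(48042 + p(z(9), -21)) = √(48042 + 6) = √48048 = 4*√3003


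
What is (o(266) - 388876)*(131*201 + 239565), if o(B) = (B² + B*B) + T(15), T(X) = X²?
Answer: -65713271544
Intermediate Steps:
o(B) = 225 + 2*B² (o(B) = (B² + B*B) + 15² = (B² + B²) + 225 = 2*B² + 225 = 225 + 2*B²)
(o(266) - 388876)*(131*201 + 239565) = ((225 + 2*266²) - 388876)*(131*201 + 239565) = ((225 + 2*70756) - 388876)*(26331 + 239565) = ((225 + 141512) - 388876)*265896 = (141737 - 388876)*265896 = -247139*265896 = -65713271544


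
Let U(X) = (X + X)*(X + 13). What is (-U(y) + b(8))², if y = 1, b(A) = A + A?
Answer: 144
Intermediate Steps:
b(A) = 2*A
U(X) = 2*X*(13 + X) (U(X) = (2*X)*(13 + X) = 2*X*(13 + X))
(-U(y) + b(8))² = (-2*(13 + 1) + 2*8)² = (-2*14 + 16)² = (-1*28 + 16)² = (-28 + 16)² = (-12)² = 144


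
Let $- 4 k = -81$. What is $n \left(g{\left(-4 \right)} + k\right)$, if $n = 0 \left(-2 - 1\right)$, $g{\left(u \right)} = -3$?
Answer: $0$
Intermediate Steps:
$k = \frac{81}{4}$ ($k = \left(- \frac{1}{4}\right) \left(-81\right) = \frac{81}{4} \approx 20.25$)
$n = 0$ ($n = 0 \left(-3\right) = 0$)
$n \left(g{\left(-4 \right)} + k\right) = 0 \left(-3 + \frac{81}{4}\right) = 0 \cdot \frac{69}{4} = 0$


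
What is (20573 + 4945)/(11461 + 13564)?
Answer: 25518/25025 ≈ 1.0197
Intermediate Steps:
(20573 + 4945)/(11461 + 13564) = 25518/25025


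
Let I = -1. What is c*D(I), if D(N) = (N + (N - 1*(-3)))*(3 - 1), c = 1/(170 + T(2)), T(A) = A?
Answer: 1/86 ≈ 0.011628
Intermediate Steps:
c = 1/172 (c = 1/(170 + 2) = 1/172 ≈ 0.0058140)
D(N) = 6 + 4*N (D(N) = (N + (N + 3))*2 = (N + (3 + N))*2 = (3 + 2*N)*2 = 6 + 4*N)
c*D(I) = (6 + 4*(-1))/172 = (6 - 4)/172 = (1/172)*2 = 1/86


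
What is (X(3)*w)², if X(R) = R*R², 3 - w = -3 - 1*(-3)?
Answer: 6561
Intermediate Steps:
w = 3 (w = 3 - (-3 - 1*(-3)) = 3 - (-3 + 3) = 3 - 1*0 = 3 + 0 = 3)
X(R) = R³
(X(3)*w)² = (3³*3)² = (27*3)² = 81² = 6561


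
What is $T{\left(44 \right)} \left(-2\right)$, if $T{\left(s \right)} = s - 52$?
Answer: $16$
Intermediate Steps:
$T{\left(s \right)} = -52 + s$ ($T{\left(s \right)} = s - 52 = -52 + s$)
$T{\left(44 \right)} \left(-2\right) = \left(-52 + 44\right) \left(-2\right) = \left(-8\right) \left(-2\right) = 16$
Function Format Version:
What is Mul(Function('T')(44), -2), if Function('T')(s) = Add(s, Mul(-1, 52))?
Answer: 16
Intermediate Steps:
Function('T')(s) = Add(-52, s) (Function('T')(s) = Add(s, -52) = Add(-52, s))
Mul(Function('T')(44), -2) = Mul(Add(-52, 44), -2) = Mul(-8, -2) = 16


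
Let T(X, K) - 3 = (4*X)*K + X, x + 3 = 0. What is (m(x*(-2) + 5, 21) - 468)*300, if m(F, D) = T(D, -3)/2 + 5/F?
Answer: -1919100/11 ≈ -1.7446e+5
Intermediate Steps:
x = -3 (x = -3 + 0 = -3)
T(X, K) = 3 + X + 4*K*X (T(X, K) = 3 + ((4*X)*K + X) = 3 + (4*K*X + X) = 3 + (X + 4*K*X) = 3 + X + 4*K*X)
m(F, D) = 3/2 + 5/F - 11*D/2 (m(F, D) = (3 + D + 4*(-3)*D)/2 + 5/F = (3 + D - 12*D)*(1/2) + 5/F = (3 - 11*D)*(1/2) + 5/F = (3/2 - 11*D/2) + 5/F = 3/2 + 5/F - 11*D/2)
(m(x*(-2) + 5, 21) - 468)*300 = ((10 + (-3*(-2) + 5)*(3 - 11*21))/(2*(-3*(-2) + 5)) - 468)*300 = ((10 + (6 + 5)*(3 - 231))/(2*(6 + 5)) - 468)*300 = ((1/2)*(10 + 11*(-228))/11 - 468)*300 = ((1/2)*(1/11)*(10 - 2508) - 468)*300 = ((1/2)*(1/11)*(-2498) - 468)*300 = (-1249/11 - 468)*300 = -6397/11*300 = -1919100/11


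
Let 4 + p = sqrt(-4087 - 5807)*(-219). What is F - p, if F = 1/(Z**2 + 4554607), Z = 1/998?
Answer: 18145628157720/4536406790429 + 219*I*sqrt(9894) ≈ 4.0 + 21784.0*I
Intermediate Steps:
Z = 1/998 ≈ 0.0010020
p = -4 - 219*I*sqrt(9894) (p = -4 + sqrt(-4087 - 5807)*(-219) = -4 + sqrt(-9894)*(-219) = -4 + (I*sqrt(9894))*(-219) = -4 - 219*I*sqrt(9894) ≈ -4.0 - 21784.0*I)
F = 996004/4536406790429 (F = 1/((1/998)**2 + 4554607) = 1/(1/996004 + 4554607) = 1/(4536406790429/996004) = 996004/4536406790429 ≈ 2.1956e-7)
F - p = 996004/4536406790429 - (-4 - 219*I*sqrt(9894)) = 996004/4536406790429 + (4 + 219*I*sqrt(9894)) = 18145628157720/4536406790429 + 219*I*sqrt(9894)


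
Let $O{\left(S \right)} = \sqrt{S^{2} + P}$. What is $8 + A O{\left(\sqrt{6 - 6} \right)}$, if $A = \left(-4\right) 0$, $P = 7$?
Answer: $8$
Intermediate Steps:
$A = 0$
$O{\left(S \right)} = \sqrt{7 + S^{2}}$ ($O{\left(S \right)} = \sqrt{S^{2} + 7} = \sqrt{7 + S^{2}}$)
$8 + A O{\left(\sqrt{6 - 6} \right)} = 8 + 0 \sqrt{7 + \left(\sqrt{6 - 6}\right)^{2}} = 8 + 0 \sqrt{7 + \left(\sqrt{0}\right)^{2}} = 8 + 0 \sqrt{7 + 0^{2}} = 8 + 0 \sqrt{7 + 0} = 8 + 0 \sqrt{7} = 8 + 0 = 8$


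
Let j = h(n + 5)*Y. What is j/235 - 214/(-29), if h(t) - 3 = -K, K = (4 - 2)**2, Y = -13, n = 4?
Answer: 50667/6815 ≈ 7.4346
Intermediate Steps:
K = 4 (K = 2**2 = 4)
h(t) = -1 (h(t) = 3 - 1*4 = 3 - 4 = -1)
j = 13 (j = -1*(-13) = 13)
j/235 - 214/(-29) = 13/235 - 214/(-29) = 13*(1/235) - 214*(-1/29) = 13/235 + 214/29 = 50667/6815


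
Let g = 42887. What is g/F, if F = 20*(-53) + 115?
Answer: -42887/945 ≈ -45.383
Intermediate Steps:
F = -945 (F = -1060 + 115 = -945)
g/F = 42887/(-945) = 42887*(-1/945) = -42887/945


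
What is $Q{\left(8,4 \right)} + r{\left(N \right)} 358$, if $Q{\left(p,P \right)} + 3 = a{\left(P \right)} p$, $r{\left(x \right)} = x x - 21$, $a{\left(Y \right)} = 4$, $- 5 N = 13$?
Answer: $- \frac{126723}{25} \approx -5068.9$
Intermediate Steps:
$N = - \frac{13}{5}$ ($N = \left(- \frac{1}{5}\right) 13 = - \frac{13}{5} \approx -2.6$)
$r{\left(x \right)} = -21 + x^{2}$ ($r{\left(x \right)} = x^{2} - 21 = -21 + x^{2}$)
$Q{\left(p,P \right)} = -3 + 4 p$
$Q{\left(8,4 \right)} + r{\left(N \right)} 358 = \left(-3 + 4 \cdot 8\right) + \left(-21 + \left(- \frac{13}{5}\right)^{2}\right) 358 = \left(-3 + 32\right) + \left(-21 + \frac{169}{25}\right) 358 = 29 - \frac{127448}{25} = - \frac{126723}{25}$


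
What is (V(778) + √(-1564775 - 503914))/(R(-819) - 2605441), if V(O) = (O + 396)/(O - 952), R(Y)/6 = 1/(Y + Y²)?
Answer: 21847553/8436556046344 - 111657*I*√2068689/290915725736 ≈ 2.5896e-6 - 0.00055203*I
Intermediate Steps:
R(Y) = 6/(Y + Y²)
V(O) = (396 + O)/(-952 + O)
(V(778) + √(-1564775 - 503914))/(R(-819) - 2605441) = ((396 + 778)/(-952 + 778) + √(-1564775 - 503914))/(6/(-819*(1 - 819)) - 2605441) = (1174/(-174) + √(-2068689))/(6*(-1/819)/(-818) - 2605441) = (-1/174*1174 + I*√2068689)/(6*(-1/819)*(-1/818) - 2605441) = (-587/87 + I*√2068689)/(1/111657 - 2605441) = (-587/87 + I*√2068689)/(-290915725736/111657) = (-587/87 + I*√2068689)*(-111657/290915725736) = 21847553/8436556046344 - 111657*I*√2068689/290915725736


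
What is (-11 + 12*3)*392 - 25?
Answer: 9775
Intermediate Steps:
(-11 + 12*3)*392 - 25 = (-11 + 36)*392 - 25 = 25*392 - 25 = 9800 - 25 = 9775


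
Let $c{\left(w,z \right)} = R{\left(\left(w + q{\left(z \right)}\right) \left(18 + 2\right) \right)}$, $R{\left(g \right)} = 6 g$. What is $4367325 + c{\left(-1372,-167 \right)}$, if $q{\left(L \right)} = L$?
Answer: $4182645$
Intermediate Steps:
$c{\left(w,z \right)} = 120 w + 120 z$ ($c{\left(w,z \right)} = 6 \left(w + z\right) \left(18 + 2\right) = 6 \left(w + z\right) 20 = 6 \left(20 w + 20 z\right) = 120 w + 120 z$)
$4367325 + c{\left(-1372,-167 \right)} = 4367325 + \left(120 \left(-1372\right) + 120 \left(-167\right)\right) = 4367325 - 184680 = 4182645$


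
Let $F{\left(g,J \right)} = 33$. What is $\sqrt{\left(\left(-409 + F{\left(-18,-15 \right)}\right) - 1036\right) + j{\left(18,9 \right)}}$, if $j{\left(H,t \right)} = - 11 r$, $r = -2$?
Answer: $i \sqrt{1390} \approx 37.283 i$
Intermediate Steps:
$j{\left(H,t \right)} = 22$ ($j{\left(H,t \right)} = \left(-11\right) \left(-2\right) = 22$)
$\sqrt{\left(\left(-409 + F{\left(-18,-15 \right)}\right) - 1036\right) + j{\left(18,9 \right)}} = \sqrt{\left(\left(-409 + 33\right) - 1036\right) + 22} = \sqrt{\left(-376 - 1036\right) + 22} = \sqrt{-1412 + 22} = \sqrt{-1390} = i \sqrt{1390}$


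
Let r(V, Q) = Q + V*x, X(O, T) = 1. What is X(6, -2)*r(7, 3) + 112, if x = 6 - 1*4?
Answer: 129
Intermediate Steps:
x = 2 (x = 6 - 4 = 2)
r(V, Q) = Q + 2*V (r(V, Q) = Q + V*2 = Q + 2*V)
X(6, -2)*r(7, 3) + 112 = 1*(3 + 2*7) + 112 = 1*(3 + 14) + 112 = 1*17 + 112 = 17 + 112 = 129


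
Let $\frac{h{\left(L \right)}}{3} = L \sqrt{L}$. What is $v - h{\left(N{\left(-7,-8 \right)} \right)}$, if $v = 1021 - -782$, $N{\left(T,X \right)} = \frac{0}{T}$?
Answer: $1803$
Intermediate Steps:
$N{\left(T,X \right)} = 0$
$h{\left(L \right)} = 3 L^{\frac{3}{2}}$ ($h{\left(L \right)} = 3 L \sqrt{L} = 3 L^{\frac{3}{2}}$)
$v = 1803$ ($v = 1021 + 782 = 1803$)
$v - h{\left(N{\left(-7,-8 \right)} \right)} = 1803 - 3 \cdot 0^{\frac{3}{2}} = 1803 - 3 \cdot 0 = 1803 - 0 = 1803 + 0 = 1803$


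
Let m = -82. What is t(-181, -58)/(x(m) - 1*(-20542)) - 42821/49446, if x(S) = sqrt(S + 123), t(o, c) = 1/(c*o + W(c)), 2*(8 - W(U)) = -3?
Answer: -42191901184965809/48719571171914430 - 2*sqrt(41)/8867777788845 ≈ -0.86602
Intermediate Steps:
W(U) = 19/2 (W(U) = 8 - 1/2*(-3) = 8 + 3/2 = 19/2)
t(o, c) = 1/(19/2 + c*o) (t(o, c) = 1/(c*o + 19/2) = 1/(19/2 + c*o))
x(S) = sqrt(123 + S)
t(-181, -58)/(x(m) - 1*(-20542)) - 42821/49446 = (2/(19 + 2*(-58)*(-181)))/(sqrt(123 - 82) - 1*(-20542)) - 42821/49446 = (2/(19 + 20996))/(sqrt(41) + 20542) - 42821*1/49446 = (2/21015)/(20542 + sqrt(41)) - 42821/49446 = (2*(1/21015))/(20542 + sqrt(41)) - 42821/49446 = 2/(21015*(20542 + sqrt(41))) - 42821/49446 = -42821/49446 + 2/(21015*(20542 + sqrt(41)))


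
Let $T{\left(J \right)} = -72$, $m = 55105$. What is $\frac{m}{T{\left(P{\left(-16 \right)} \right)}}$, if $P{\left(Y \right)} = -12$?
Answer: $- \frac{55105}{72} \approx -765.35$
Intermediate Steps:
$\frac{m}{T{\left(P{\left(-16 \right)} \right)}} = \frac{55105}{-72} = 55105 \left(- \frac{1}{72}\right) = - \frac{55105}{72}$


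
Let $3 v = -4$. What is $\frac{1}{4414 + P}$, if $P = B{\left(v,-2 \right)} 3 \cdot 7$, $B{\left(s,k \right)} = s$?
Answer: $\frac{1}{4386} \approx 0.000228$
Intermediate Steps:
$v = - \frac{4}{3}$ ($v = \frac{1}{3} \left(-4\right) = - \frac{4}{3} \approx -1.3333$)
$P = -28$ ($P = \left(- \frac{4}{3}\right) 3 \cdot 7 = \left(-4\right) 7 = -28$)
$\frac{1}{4414 + P} = \frac{1}{4414 - 28} = \frac{1}{4386}$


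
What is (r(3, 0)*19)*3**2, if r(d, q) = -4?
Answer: -684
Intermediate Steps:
(r(3, 0)*19)*3**2 = -4*19*3**2 = -76*9 = -684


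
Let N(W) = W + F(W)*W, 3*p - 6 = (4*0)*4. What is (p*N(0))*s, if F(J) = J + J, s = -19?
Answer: 0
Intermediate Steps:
F(J) = 2*J
p = 2 (p = 2 + ((4*0)*4)/3 = 2 + (0*4)/3 = 2 + (1/3)*0 = 2 + 0 = 2)
N(W) = W + 2*W**2 (N(W) = W + (2*W)*W = W + 2*W**2)
(p*N(0))*s = (2*(0*(1 + 2*0)))*(-19) = (2*(0*(1 + 0)))*(-19) = (2*(0*1))*(-19) = (2*0)*(-19) = 0*(-19) = 0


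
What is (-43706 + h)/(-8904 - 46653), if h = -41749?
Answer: 9495/6173 ≈ 1.5382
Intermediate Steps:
(-43706 + h)/(-8904 - 46653) = (-43706 - 41749)/(-8904 - 46653) = -85455/(-55557) = -85455*(-1/55557) = 9495/6173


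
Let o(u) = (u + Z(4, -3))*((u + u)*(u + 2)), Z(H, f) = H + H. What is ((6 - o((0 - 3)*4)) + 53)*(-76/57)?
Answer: -4076/3 ≈ -1358.7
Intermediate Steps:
Z(H, f) = 2*H
o(u) = 2*u*(2 + u)*(8 + u) (o(u) = (u + 2*4)*((u + u)*(u + 2)) = (u + 8)*((2*u)*(2 + u)) = (8 + u)*(2*u*(2 + u)) = 2*u*(2 + u)*(8 + u))
((6 - o((0 - 3)*4)) + 53)*(-76/57) = ((6 - 2*(0 - 3)*4*(16 + ((0 - 3)*4)² + 10*((0 - 3)*4))) + 53)*(-76/57) = ((6 - 2*(-3*4)*(16 + (-3*4)² + 10*(-3*4))) + 53)*(-76*1/57) = ((6 - 2*(-12)*(16 + (-12)² + 10*(-12))) + 53)*(-4/3) = ((6 - 2*(-12)*(16 + 144 - 120)) + 53)*(-4/3) = ((6 - 2*(-12)*40) + 53)*(-4/3) = ((6 - 1*(-960)) + 53)*(-4/3) = ((6 + 960) + 53)*(-4/3) = (966 + 53)*(-4/3) = 1019*(-4/3) = -4076/3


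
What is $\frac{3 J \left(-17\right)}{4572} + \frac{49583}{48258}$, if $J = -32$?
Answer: $\frac{8484737}{6128766} \approx 1.3844$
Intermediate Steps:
$\frac{3 J \left(-17\right)}{4572} + \frac{49583}{48258} = \frac{3 \left(-32\right) \left(-17\right)}{4572} + \frac{49583}{48258} = \left(-96\right) \left(-17\right) \frac{1}{4572} + 49583 \cdot \frac{1}{48258} = 1632 \cdot \frac{1}{4572} + \frac{49583}{48258} = \frac{136}{381} + \frac{49583}{48258} = \frac{8484737}{6128766}$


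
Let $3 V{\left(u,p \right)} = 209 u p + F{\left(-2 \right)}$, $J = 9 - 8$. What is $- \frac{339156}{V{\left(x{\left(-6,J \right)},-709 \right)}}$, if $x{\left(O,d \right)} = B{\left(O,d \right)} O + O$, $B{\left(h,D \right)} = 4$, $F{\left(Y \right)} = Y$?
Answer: $- \frac{254367}{1111357} \approx -0.22888$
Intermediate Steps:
$J = 1$ ($J = 9 - 8 = 1$)
$x{\left(O,d \right)} = 5 O$ ($x{\left(O,d \right)} = 4 O + O = 5 O$)
$V{\left(u,p \right)} = - \frac{2}{3} + \frac{209 p u}{3}$ ($V{\left(u,p \right)} = \frac{209 u p - 2}{3} = \frac{209 p u - 2}{3} = \frac{-2 + 209 p u}{3} = - \frac{2}{3} + \frac{209 p u}{3}$)
$- \frac{339156}{V{\left(x{\left(-6,J \right)},-709 \right)}} = - \frac{339156}{- \frac{2}{3} + \frac{209}{3} \left(-709\right) 5 \left(-6\right)} = - \frac{339156}{- \frac{2}{3} + \frac{209}{3} \left(-709\right) \left(-30\right)} = - \frac{339156}{- \frac{2}{3} + 1481810} = - \frac{339156}{\frac{4445428}{3}} = \left(-339156\right) \frac{3}{4445428} = - \frac{254367}{1111357}$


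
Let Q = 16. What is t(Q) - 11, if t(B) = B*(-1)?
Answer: -27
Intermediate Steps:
t(B) = -B
t(Q) - 11 = -1*16 - 11 = -16 - 11 = -27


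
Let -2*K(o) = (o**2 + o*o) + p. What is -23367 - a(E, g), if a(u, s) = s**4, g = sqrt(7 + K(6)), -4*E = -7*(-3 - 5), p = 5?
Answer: -97437/4 ≈ -24359.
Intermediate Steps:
K(o) = -5/2 - o**2 (K(o) = -((o**2 + o*o) + 5)/2 = -((o**2 + o**2) + 5)/2 = -(2*o**2 + 5)/2 = -(5 + 2*o**2)/2 = -5/2 - o**2)
E = -14 (E = -(-7)*(-3 - 5)/4 = -(-7)*(-8)/4 = -1/4*56 = -14)
g = 3*I*sqrt(14)/2 (g = sqrt(7 + (-5/2 - 1*6**2)) = sqrt(7 + (-5/2 - 1*36)) = sqrt(7 + (-5/2 - 36)) = sqrt(7 - 77/2) = sqrt(-63/2) = 3*I*sqrt(14)/2 ≈ 5.6125*I)
-23367 - a(E, g) = -23367 - (3*I*sqrt(14)/2)**4 = -23367 - 1*3969/4 = -23367 - 3969/4 = -97437/4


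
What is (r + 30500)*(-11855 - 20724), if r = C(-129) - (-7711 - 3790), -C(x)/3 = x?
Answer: -1380958652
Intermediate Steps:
C(x) = -3*x
r = 11888 (r = -3*(-129) - (-7711 - 3790) = 387 - 1*(-11501) = 387 + 11501 = 11888)
(r + 30500)*(-11855 - 20724) = (11888 + 30500)*(-11855 - 20724) = 42388*(-32579) = -1380958652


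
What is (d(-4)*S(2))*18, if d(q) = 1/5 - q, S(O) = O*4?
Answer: 3024/5 ≈ 604.80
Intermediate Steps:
S(O) = 4*O
d(q) = ⅕ - q
(d(-4)*S(2))*18 = ((⅕ - 1*(-4))*(4*2))*18 = ((⅕ + 4)*8)*18 = ((21/5)*8)*18 = (168/5)*18 = 3024/5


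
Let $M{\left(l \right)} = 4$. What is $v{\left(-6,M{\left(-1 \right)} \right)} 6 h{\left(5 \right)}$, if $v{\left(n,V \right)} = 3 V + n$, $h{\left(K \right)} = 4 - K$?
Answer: $-36$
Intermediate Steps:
$v{\left(n,V \right)} = n + 3 V$
$v{\left(-6,M{\left(-1 \right)} \right)} 6 h{\left(5 \right)} = \left(-6 + 3 \cdot 4\right) 6 \left(4 - 5\right) = \left(-6 + 12\right) 6 \left(4 - 5\right) = 6 \cdot 6 \left(-1\right) = 36 \left(-1\right) = -36$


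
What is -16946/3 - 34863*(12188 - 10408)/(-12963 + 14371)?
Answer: -52507097/1056 ≈ -49723.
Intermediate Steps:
-16946/3 - 34863*(12188 - 10408)/(-12963 + 14371) = -16946*1/3 - 34863/(1408/1780) = -16946/3 - 34863/(1408*(1/1780)) = -16946/3 - 34863/352/445 = -16946/3 - 34863*445/352 = -16946/3 - 15514035/352 = -52507097/1056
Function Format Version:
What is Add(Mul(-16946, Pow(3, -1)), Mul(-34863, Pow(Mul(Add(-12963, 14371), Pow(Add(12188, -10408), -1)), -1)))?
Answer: Rational(-52507097, 1056) ≈ -49723.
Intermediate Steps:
Add(Mul(-16946, Pow(3, -1)), Mul(-34863, Pow(Mul(Add(-12963, 14371), Pow(Add(12188, -10408), -1)), -1))) = Add(Mul(-16946, Rational(1, 3)), Mul(-34863, Pow(Mul(1408, Pow(1780, -1)), -1))) = Add(Rational(-16946, 3), Mul(-34863, Pow(Mul(1408, Rational(1, 1780)), -1))) = Add(Rational(-16946, 3), Mul(-34863, Pow(Rational(352, 445), -1))) = Add(Rational(-16946, 3), Mul(-34863, Rational(445, 352))) = Add(Rational(-16946, 3), Rational(-15514035, 352)) = Rational(-52507097, 1056)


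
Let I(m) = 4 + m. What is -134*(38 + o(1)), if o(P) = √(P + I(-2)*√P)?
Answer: -5092 - 134*√3 ≈ -5324.1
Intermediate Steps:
o(P) = √(P + 2*√P) (o(P) = √(P + (4 - 2)*√P) = √(P + 2*√P))
-134*(38 + o(1)) = -134*(38 + √(1 + 2*√1)) = -134*(38 + √(1 + 2*1)) = -134*(38 + √(1 + 2)) = -134*(38 + √3) = -5092 - 134*√3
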